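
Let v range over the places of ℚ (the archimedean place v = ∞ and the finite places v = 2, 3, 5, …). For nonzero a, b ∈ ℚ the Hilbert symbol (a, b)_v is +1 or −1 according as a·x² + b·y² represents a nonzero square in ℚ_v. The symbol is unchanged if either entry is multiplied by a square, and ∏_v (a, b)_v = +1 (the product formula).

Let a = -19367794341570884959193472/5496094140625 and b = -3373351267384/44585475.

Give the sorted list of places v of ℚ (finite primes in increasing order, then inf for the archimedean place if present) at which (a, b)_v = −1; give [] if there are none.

[3, 23, 29, inf]

Mod squares: a ≡ -22678, b ≡ -2346. Check v ∈ {∞, 2, 3, 5, 7, 11, 17, 23, 29, 31}.
v=5: a=5^-8·(≡3), b=5^-2·(≡4) mod 5; (3|5)=-1, (4|5)=+1; (−1)^{-8·-2·2}·(-1)^-2·(+1)^-8 = +1.
v=2: v_2(a)=7, v_2(b)=3; units ≡ 5, 3 (mod 8); ε·ε+αω+βω = 0·1+7·1+3·1 ≡ 0  ⇒  (a,b)_2 = +1.
v=3: a=3^2·(≡2), b=3^-1·(≡1) mod 3; (2|3)=-1, (1|3)=+1; (−1)^{2·-1·1}·(-1)^-1·(+1)^2 = -1.
v=23: a=23^7·(≡6), b=23^3·(≡4) mod 23; (6|23)=+1, (4|23)=+1; (−1)^{7·3·11}·(+1)^3·(+1)^7 = -1.
v=∞: -22678 < 0 and -2346 < 0  ⇒  (a,b)_∞ = -1.
v=29: a=29^5·(≡24), b=29^4·(≡10) mod 29; (24|29)=+1, (10|29)=-1; (−1)^{5·4·14}·(+1)^4·(-1)^5 = -1.
v=31: a=31^-2·(≡19), b=31^0·(≡9) mod 31; (19|31)=+1, (9|31)=+1; (−1)^{-2·0·15}·(+1)^0·(+1)^-2 = +1.
v=7: a=7^2·(≡2), b=7^2·(≡5) mod 7; (2|7)=+1, (5|7)=-1; (−1)^{2·2·3}·(+1)^2·(-1)^2 = +1.
v=11: a=11^-4·(≡1), b=11^-2·(≡7) mod 11; (1|11)=+1, (7|11)=-1; (−1)^{-4·-2·5}·(+1)^-2·(-1)^-4 = +1.
v=17: a=17^3·(≡15), b=17^-3·(≡1) mod 17; (15|17)=+1, (1|17)=+1; (−1)^{3·-3·8}·(+1)^-3·(+1)^3 = +1.
(-22678, -2346 / ℚ) ramifies at {3, 23, 29, ∞}: a division algebra.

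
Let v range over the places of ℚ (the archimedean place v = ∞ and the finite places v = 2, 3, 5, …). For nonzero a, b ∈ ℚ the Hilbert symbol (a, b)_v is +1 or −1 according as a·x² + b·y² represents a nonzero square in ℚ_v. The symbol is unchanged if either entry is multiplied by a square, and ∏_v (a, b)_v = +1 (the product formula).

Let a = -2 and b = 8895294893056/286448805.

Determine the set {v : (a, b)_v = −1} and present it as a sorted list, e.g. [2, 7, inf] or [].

(a, b) ≡ (-2, 889295) mod (ℚ^×)²; places V = {2, 3, 5, 11, 13, 17, 19, 23, 29, 37, ∞}.
(a,b)_29: α=0, u≡27; β=-4, v≡26 (mod 29); (27|29)=-1, (26|29)=-1; sign (−1)^0·-1^-4·-1^0 = +1.
(a,b)_19: α=0, u≡17; β=1, v≡10 (mod 19); (17|19)=+1, (10|19)=-1; sign (−1)^0·+1^1·-1^0 = +1.
(a,b)_17: α=0, u≡15; β=2, v≡4 (mod 17); (15|17)=+1, (4|17)=+1; sign (−1)^0·+1^2·+1^0 = +1.
(a,b)_23: α=0, u≡21; β=1, v≡13 (mod 23); (21|23)=-1, (13|23)=+1; sign (−1)^0·-1^1·+1^0 = -1.
(a,b)_11: α=0, u≡9; β=1, v≡2 (mod 11); (9|11)=+1, (2|11)=-1; sign (−1)^0·+1^1·-1^0 = +1.
(a,b)_5: α=0, u≡3; β=-1, v≡1 (mod 5); (3|5)=-1, (1|5)=+1; sign (−1)^0·-1^-1·+1^0 = -1.
(a,b)_37: α=0, u≡35; β=1, v≡5 (mod 37); (35|37)=-1, (5|37)=-1; sign (−1)^0·-1^1·-1^0 = -1.
(a,b)_2: α=1, β=10; u≡7, v≡7 (mod 8); ε(u)ε(v)=1·1, αω(v)=1·0, βω(u)=10·0; sum ≡ 1  ⇒  -1.
(a,b)_∞: sgn(-2)=−, sgn(889295)=+, so +1.
(a,b)_13: α=0, u≡11; β=2, v≡4 (mod 13); (11|13)=-1, (4|13)=+1; sign (−1)^0·-1^2·+1^0 = +1.
(a,b)_3: α=0, u≡1; β=-4, v≡2 (mod 3); (1|3)=+1, (2|3)=-1; sign (−1)^0·+1^-4·-1^0 = +1.
Ram(-2, 889295) = {2, 5, 23, 37}; no ℚ_2-point on the conic.

[2, 5, 23, 37]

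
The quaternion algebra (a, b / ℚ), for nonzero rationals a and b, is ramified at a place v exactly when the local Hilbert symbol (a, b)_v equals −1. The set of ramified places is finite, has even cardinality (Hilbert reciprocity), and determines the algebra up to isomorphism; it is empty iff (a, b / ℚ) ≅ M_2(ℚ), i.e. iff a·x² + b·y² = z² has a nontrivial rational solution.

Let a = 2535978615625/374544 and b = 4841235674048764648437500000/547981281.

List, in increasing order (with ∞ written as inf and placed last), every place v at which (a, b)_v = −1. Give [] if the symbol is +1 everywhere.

(a, b) ≡ (265, 86) mod (ℚ^×)²; places V = {2, 3, 5, 7, 13, 17, 43, 53, ∞}.
(a,b)_7: α=2, u≡6; β=4, v≡2 (mod 7); (6|7)=-1, (2|7)=+1; sign (−1)^0·-1^4·+1^2 = +1.
(a,b)_3: α=-4, u≡1; β=-8, v≡2 (mod 3); (1|3)=+1, (2|3)=-1; sign (−1)^0·+1^-8·-1^-4 = +1.
(a,b)_13: α=2, u≡7; β=0, v≡11 (mod 13); (7|13)=-1, (11|13)=-1; sign (−1)^0·-1^0·-1^2 = +1.
(a,b)_2: α=-4, β=5; u≡1, v≡3 (mod 8); ε(u)ε(v)=0·1, αω(v)=-4·1, βω(u)=5·0; sum ≡ 0  ⇒  +1.
(a,b)_∞: sgn(265)=+, sgn(86)=+, so +1.
(a,b)_5: α=5, u≡3; β=16, v≡4 (mod 5); (3|5)=-1, (4|5)=+1; sign (−1)^0·-1^16·+1^5 = +1.
(a,b)_53: α=1, u≡8; β=2, v≡12 (mod 53); (8|53)=-1, (12|53)=-1; sign (−1)^0·-1^2·-1^1 = -1.
(a,b)_43: α=2, u≡8; β=5, v≡33 (mod 43); (8|43)=-1, (33|43)=-1; sign (−1)^0·-1^5·-1^2 = -1.
(a,b)_17: α=-2, u≡12; β=-4, v≡1 (mod 17); (12|17)=-1, (1|17)=+1; sign (−1)^0·-1^-4·+1^-2 = +1.
Ram(265, 86) = {43, 53}; no ℚ_43-point on the conic.

[43, 53]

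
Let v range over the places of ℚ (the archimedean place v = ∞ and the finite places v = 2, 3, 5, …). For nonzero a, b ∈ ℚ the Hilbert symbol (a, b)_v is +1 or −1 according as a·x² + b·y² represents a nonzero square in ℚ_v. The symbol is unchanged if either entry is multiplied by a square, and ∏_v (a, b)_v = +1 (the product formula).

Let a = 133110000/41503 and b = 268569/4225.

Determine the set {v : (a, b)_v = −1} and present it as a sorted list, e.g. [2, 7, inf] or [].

[17, 29]

Mod squares: a ≡ 10353, b ≡ 609. Check v ∈ {∞, 2, 3, 5, 7, 11, 13, 17, 29}.
v=7: a=7^-3·(≡1), b=7^3·(≡5) mod 7; (1|7)=+1, (5|7)=-1; (−1)^{-3·3·3}·(+1)^3·(-1)^-3 = +1.
v=13: a=13^0·(≡7), b=13^-2·(≡11) mod 13; (7|13)=-1, (11|13)=-1; (−1)^{0·-2·6}·(-1)^-2·(-1)^0 = +1.
v=3: a=3^3·(≡1), b=3^3·(≡2) mod 3; (1|3)=+1, (2|3)=-1; (−1)^{3·3·1}·(+1)^3·(-1)^3 = +1.
v=5: a=5^4·(≡2), b=5^-2·(≡1) mod 5; (2|5)=-1, (1|5)=+1; (−1)^{4·-2·2}·(-1)^-2·(+1)^4 = +1.
v=17: a=17^1·(≡12), b=17^0·(≡6) mod 17; (12|17)=-1, (6|17)=-1; (−1)^{1·0·8}·(-1)^0·(-1)^1 = -1.
v=2: v_2(a)=4, v_2(b)=0; units ≡ 1, 1 (mod 8); ε·ε+αω+βω = 0·0+4·0+0·0 ≡ 0  ⇒  (a,b)_2 = +1.
v=11: a=11^-2·(≡6), b=11^0·(≡4) mod 11; (6|11)=-1, (4|11)=+1; (−1)^{-2·0·5}·(-1)^0·(+1)^-2 = +1.
v=29: a=29^1·(≡28), b=29^1·(≡15) mod 29; (28|29)=+1, (15|29)=-1; (−1)^{1·1·14}·(+1)^1·(-1)^1 = -1.
v=∞: 10353 > 0 and 609 > 0  ⇒  (a,b)_∞ = +1.
(10353, 609 / ℚ) ramifies at {17, 29}: a division algebra.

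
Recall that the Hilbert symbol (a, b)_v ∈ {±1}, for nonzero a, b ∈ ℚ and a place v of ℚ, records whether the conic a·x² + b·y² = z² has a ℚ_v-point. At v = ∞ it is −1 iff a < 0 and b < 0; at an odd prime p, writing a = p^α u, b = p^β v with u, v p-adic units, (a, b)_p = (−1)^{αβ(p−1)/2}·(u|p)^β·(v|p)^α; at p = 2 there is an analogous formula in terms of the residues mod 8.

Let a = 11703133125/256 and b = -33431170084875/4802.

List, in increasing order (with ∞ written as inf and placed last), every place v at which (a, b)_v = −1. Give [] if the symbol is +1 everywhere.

[2, 3, 5, 23]

(a, b) ≡ (437, -13110) mod (ℚ^×)²; places V = {2, 3, 5, 7, 19, 23, ∞}.
(a,b)_5: α=4, u≡3; β=3, v≡3 (mod 5); (3|5)=-1, (3|5)=-1; sign (−1)^0·-1^3·-1^4 = -1.
(a,b)_2: α=-8, β=-1; u≡5, v≡5 (mod 8); ε(u)ε(v)=0·0, αω(v)=-8·1, βω(u)=-1·1; sum ≡ 1  ⇒  -1.
(a,b)_23: α=3, u≡5; β=5, v≡7 (mod 23); (5|23)=-1, (7|23)=-1; sign (−1)^1·-1^5·-1^3 = -1.
(a,b)_3: α=4, u≡2; β=7, v≡1 (mod 3); (2|3)=-1, (1|3)=+1; sign (−1)^0·-1^7·+1^4 = -1.
(a,b)_19: α=1, u≡7; β=1, v≡14 (mod 19); (7|19)=+1, (14|19)=-1; sign (−1)^1·+1^1·-1^1 = +1.
(a,b)_7: α=0, u≡3; β=-4, v≡2 (mod 7); (3|7)=-1, (2|7)=+1; sign (−1)^0·-1^-4·+1^0 = +1.
(a,b)_∞: sgn(437)=+, sgn(-13110)=−, so +1.
Ram(437, -13110) = {2, 3, 5, 23}; no ℚ_2-point on the conic.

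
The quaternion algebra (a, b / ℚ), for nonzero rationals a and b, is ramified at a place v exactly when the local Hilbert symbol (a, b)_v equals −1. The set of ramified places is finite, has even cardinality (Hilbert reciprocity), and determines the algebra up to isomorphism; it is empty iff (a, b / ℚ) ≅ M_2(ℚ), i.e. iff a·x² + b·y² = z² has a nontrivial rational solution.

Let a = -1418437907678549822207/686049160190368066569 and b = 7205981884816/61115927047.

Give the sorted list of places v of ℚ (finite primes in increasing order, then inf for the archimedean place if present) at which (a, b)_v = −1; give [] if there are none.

[11, 13]

(a, b) ≡ (-143, 7) mod (ℚ^×)²; places V = {2, 3, 7, 11, 13, 19, 41, 43, 53, ∞}.
(a,b)_3: α=-2, u≡1; β=0, v≡1 (mod 3); (1|3)=+1, (1|3)=+1; sign (−1)^0·+1^0·+1^-2 = +1.
(a,b)_13: α=7, u≡7; β=4, v≡5 (mod 13); (7|13)=-1, (5|13)=-1; sign (−1)^0·-1^4·-1^7 = -1.
(a,b)_53: α=-4, u≡40; β=-2, v≡44 (mod 53); (40|53)=+1, (44|53)=+1; sign (−1)^0·+1^-2·+1^-4 = +1.
(a,b)_7: α=0, u≡4; β=-1, v≡4 (mod 7); (4|7)=+1, (4|7)=+1; sign (−1)^0·+1^-1·+1^0 = +1.
(a,b)_41: α=-4, u≡23; β=-2, v≡27 (mod 41); (23|41)=+1, (27|41)=-1; sign (−1)^0·+1^-2·-1^-4 = +1.
(a,b)_11: α=3, u≡5; β=2, v≡10 (mod 11); (5|11)=+1, (10|11)=-1; sign (−1)^0·+1^2·-1^3 = -1.
(a,b)_19: α=8, u≡4; β=4, v≡5 (mod 19); (4|19)=+1, (5|19)=+1; sign (−1)^0·+1^4·+1^8 = +1.
(a,b)_2: α=0, β=4; u≡1, v≡7 (mod 8); ε(u)ε(v)=0·1, αω(v)=0·0, βω(u)=4·0; sum ≡ 0  ⇒  +1.
(a,b)_43: α=-4, u≡3; β=-2, v≡30 (mod 43); (3|43)=-1, (30|43)=-1; sign (−1)^0·-1^-2·-1^-4 = +1.
(a,b)_∞: sgn(-143)=−, sgn(7)=+, so +1.
Ram(-143, 7) = {11, 13}; no ℚ_11-point on the conic.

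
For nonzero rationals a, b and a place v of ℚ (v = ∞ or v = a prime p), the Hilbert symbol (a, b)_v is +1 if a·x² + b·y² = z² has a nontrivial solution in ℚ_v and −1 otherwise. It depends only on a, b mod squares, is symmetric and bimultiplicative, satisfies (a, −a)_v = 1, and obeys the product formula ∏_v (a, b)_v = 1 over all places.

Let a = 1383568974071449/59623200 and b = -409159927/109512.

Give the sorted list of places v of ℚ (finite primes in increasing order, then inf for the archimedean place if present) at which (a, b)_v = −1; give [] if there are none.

(a, b) ≡ (2, -18734) mod (ℚ^×)²; places V = {2, 3, 5, 7, 11, 13, 17, 19, 29, ∞}.
(a,b)_2: α=-5, β=-3; u≡1, v≡1 (mod 8); ε(u)ε(v)=0·0, αω(v)=-5·0, βω(u)=-3·0; sum ≡ 0  ⇒  +1.
(a,b)_29: α=2, u≡15; β=1, v≡11 (mod 29); (15|29)=-1, (11|29)=-1; sign (−1)^0·-1^1·-1^2 = -1.
(a,b)_11: α=2, u≡10; β=2, v≡8 (mod 11); (10|11)=-1, (8|11)=-1; sign (−1)^0·-1^2·-1^2 = +1.
(a,b)_19: α=6, u≡15; β=3, v≡3 (mod 19); (15|19)=-1, (3|19)=-1; sign (−1)^0·-1^3·-1^6 = -1.
(a,b)_∞: sgn(2)=+, sgn(-18734)=−, so +1.
(a,b)_3: α=-2, u≡2; β=-4, v≡1 (mod 3); (2|3)=-1, (1|3)=+1; sign (−1)^0·-1^-4·+1^-2 = +1.
(a,b)_13: α=-2, u≡8; β=-2, v≡10 (mod 13); (8|13)=-1, (10|13)=+1; sign (−1)^0·-1^-2·+1^-2 = +1.
(a,b)_7: α=-2, u≡1; β=0, v≡5 (mod 7); (1|7)=+1, (5|7)=-1; sign (−1)^0·+1^0·-1^-2 = +1.
(a,b)_5: α=-2, u≡3; β=0, v≡4 (mod 5); (3|5)=-1, (4|5)=+1; sign (−1)^0·-1^0·+1^-2 = +1.
(a,b)_17: α=2, u≡4; β=1, v≡11 (mod 17); (4|17)=+1, (11|17)=-1; sign (−1)^0·+1^1·-1^2 = +1.
|Ram(2, -18734)| = 2, even; anisotropic at {19, 29}.

[19, 29]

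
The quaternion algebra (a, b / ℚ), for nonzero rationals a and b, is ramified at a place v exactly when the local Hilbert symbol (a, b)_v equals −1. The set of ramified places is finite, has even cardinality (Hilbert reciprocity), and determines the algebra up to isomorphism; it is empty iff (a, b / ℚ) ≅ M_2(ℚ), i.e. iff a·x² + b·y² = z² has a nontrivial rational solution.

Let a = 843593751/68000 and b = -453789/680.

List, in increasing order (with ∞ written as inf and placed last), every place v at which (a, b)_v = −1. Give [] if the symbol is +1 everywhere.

[3, 17]

(a, b) ≡ (39270, -3570) mod (ℚ^×)²; places V = {2, 3, 5, 7, 11, 13, 17, ∞}.
(a,b)_2: α=-5, β=-3; u≡3, v≡7 (mod 8); ε(u)ε(v)=1·1, αω(v)=-5·0, βω(u)=-3·1; sum ≡ 0  ⇒  +1.
(a,b)_5: α=-3, u≡4; β=-1, v≡1 (mod 5); (4|5)=+1, (1|5)=+1; sign (−1)^0·+1^-1·+1^-3 = +1.
(a,b)_7: α=5, u≡5; β=5, v≡1 (mod 7); (5|7)=-1, (1|7)=+1; sign (−1)^1·-1^5·+1^5 = +1.
(a,b)_∞: sgn(39270)=+, sgn(-3570)=−, so +1.
(a,b)_13: α=2, u≡3; β=0, v≡7 (mod 13); (3|13)=+1, (7|13)=-1; sign (−1)^0·+1^0·-1^2 = +1.
(a,b)_17: α=-1, u≡13; β=-1, v≡10 (mod 17); (13|17)=+1, (10|17)=-1; sign (−1)^0·+1^-1·-1^-1 = -1.
(a,b)_11: α=1, u≡10; β=0, v≡3 (mod 11); (10|11)=-1, (3|11)=+1; sign (−1)^0·-1^0·+1^1 = +1.
(a,b)_3: α=3, u≡1; β=3, v≡1 (mod 3); (1|3)=+1, (1|3)=+1; sign (−1)^1·+1^3·+1^3 = -1.
|Ram(39270, -3570)| = 2, even; anisotropic at {3, 17}.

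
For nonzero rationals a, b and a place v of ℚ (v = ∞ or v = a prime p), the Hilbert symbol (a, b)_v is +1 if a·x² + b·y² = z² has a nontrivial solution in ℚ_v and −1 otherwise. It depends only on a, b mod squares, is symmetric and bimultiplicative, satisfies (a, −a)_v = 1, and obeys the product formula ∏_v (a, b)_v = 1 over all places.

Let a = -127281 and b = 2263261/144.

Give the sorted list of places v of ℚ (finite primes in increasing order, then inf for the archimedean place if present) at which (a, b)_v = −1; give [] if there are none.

[7, 13, 19, 29]

Mod squares: a ≡ -127281, b ≡ 46189. Check v ∈ {∞, 2, 3, 7, 11, 13, 17, 19, 29}.
v=3: a=3^1·(≡2), b=3^-2·(≡1) mod 3; (2|3)=-1, (1|3)=+1; (−1)^{1·-2·1}·(-1)^-2·(+1)^1 = +1.
v=∞: -127281 < 0 and 46189 > 0  ⇒  (a,b)_∞ = +1.
v=29: a=29^1·(≡19), b=29^0·(≡15) mod 29; (19|29)=-1, (15|29)=-1; (−1)^{1·0·14}·(-1)^0·(-1)^1 = -1.
v=19: a=19^1·(≡8), b=19^1·(≡18) mod 19; (8|19)=-1, (18|19)=-1; (−1)^{1·1·9}·(-1)^1·(-1)^1 = -1.
v=13: a=13^0·(≡2), b=13^1·(≡1) mod 13; (2|13)=-1, (1|13)=+1; (−1)^{0·1·6}·(-1)^1·(+1)^0 = -1.
v=17: a=17^0·(≡15), b=17^1·(≡5) mod 17; (15|17)=+1, (5|17)=-1; (−1)^{0·1·8}·(+1)^1·(-1)^0 = +1.
v=7: a=7^1·(≡3), b=7^2·(≡6) mod 7; (3|7)=-1, (6|7)=-1; (−1)^{1·2·3}·(-1)^2·(-1)^1 = -1.
v=11: a=11^1·(≡1), b=11^1·(≡7) mod 11; (1|11)=+1, (7|11)=-1; (−1)^{1·1·5}·(+1)^1·(-1)^1 = +1.
v=2: v_2(a)=0, v_2(b)=-4; units ≡ 7, 5 (mod 8); ε·ε+αω+βω = 1·0+0·1+-4·0 ≡ 0  ⇒  (a,b)_2 = +1.
(-127281, 46189 / ℚ) ramifies at {7, 13, 19, 29}: a division algebra.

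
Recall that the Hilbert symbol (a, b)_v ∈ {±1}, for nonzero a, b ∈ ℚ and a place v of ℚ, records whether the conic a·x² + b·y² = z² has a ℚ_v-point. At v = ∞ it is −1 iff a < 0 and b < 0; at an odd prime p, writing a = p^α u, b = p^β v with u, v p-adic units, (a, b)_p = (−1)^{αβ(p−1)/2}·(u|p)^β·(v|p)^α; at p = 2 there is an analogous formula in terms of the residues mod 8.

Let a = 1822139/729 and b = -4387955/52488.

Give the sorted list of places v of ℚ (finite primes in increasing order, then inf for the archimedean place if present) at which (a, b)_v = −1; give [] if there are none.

[2, 11, 13, 17]

Mod squares: a ≡ 11, b ≡ -24310. Check v ∈ {∞, 2, 3, 5, 11, 13, 17, 19, 37}.
v=17: a=17^0·(≡3), b=17^1·(≡9) mod 17; (3|17)=-1, (9|17)=+1; (−1)^{0·1·8}·(-1)^1·(+1)^0 = -1.
v=13: a=13^0·(≡7), b=13^1·(≡7) mod 13; (7|13)=-1, (7|13)=-1; (−1)^{0·1·6}·(-1)^1·(-1)^0 = -1.
v=11: a=11^3·(≡9), b=11^1·(≡3) mod 11; (9|11)=+1, (3|11)=+1; (−1)^{3·1·5}·(+1)^1·(+1)^3 = -1.
v=19: a=19^0·(≡11), b=19^2·(≡10) mod 19; (11|19)=+1, (10|19)=-1; (−1)^{0·2·9}·(+1)^2·(-1)^0 = +1.
v=∞: 11 > 0 and -24310 < 0  ⇒  (a,b)_∞ = +1.
v=3: a=3^-6·(≡2), b=3^-8·(≡2) mod 3; (2|3)=-1, (2|3)=-1; (−1)^{-6·-8·1}·(-1)^-8·(-1)^-6 = +1.
v=2: v_2(a)=0, v_2(b)=-3; units ≡ 3, 5 (mod 8); ε·ε+αω+βω = 1·0+0·1+-3·1 ≡ 1  ⇒  (a,b)_2 = -1.
v=5: a=5^0·(≡1), b=5^1·(≡3) mod 5; (1|5)=+1, (3|5)=-1; (−1)^{0·1·2}·(+1)^1·(-1)^0 = +1.
v=37: a=37^2·(≡27), b=37^0·(≡33) mod 37; (27|37)=+1, (33|37)=+1; (−1)^{2·0·18}·(+1)^0·(+1)^2 = +1.
Ram(11, -24310) = {2, 11, 13, 17}; no ℚ_2-point on the conic.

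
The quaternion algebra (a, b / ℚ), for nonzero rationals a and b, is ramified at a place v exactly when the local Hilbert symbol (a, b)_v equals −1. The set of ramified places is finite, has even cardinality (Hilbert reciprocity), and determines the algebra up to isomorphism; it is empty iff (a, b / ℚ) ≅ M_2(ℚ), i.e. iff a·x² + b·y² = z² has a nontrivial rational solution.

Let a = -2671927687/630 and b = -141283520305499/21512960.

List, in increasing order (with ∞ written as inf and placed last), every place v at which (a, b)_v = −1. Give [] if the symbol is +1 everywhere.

(a, b) ≡ (-17290, -10465) mod (ℚ^×)²; places V = {2, 3, 5, 7, 11, 13, 19, 23, ∞}.
(a,b)_5: α=-1, u≡3; β=-1, v≡3 (mod 5); (3|5)=-1, (3|5)=-1; sign (−1)^0·-1^-1·-1^-1 = +1.
(a,b)_∞: sgn(-17290)=−, sgn(-10465)=−, so -1.
(a,b)_3: α=-2, u≡2; β=0, v≡2 (mod 3); (2|3)=-1, (2|3)=-1; sign (−1)^0·-1^0·-1^-2 = +1.
(a,b)_13: α=3, u≡3; β=3, v≡4 (mod 13); (3|13)=+1, (4|13)=+1; sign (−1)^0·+1^3·+1^3 = +1.
(a,b)_19: α=1, u≡8; β=2, v≡7 (mod 19); (8|19)=-1, (7|19)=+1; sign (−1)^0·-1^2·+1^1 = +1.
(a,b)_2: α=-1, β=-8; u≡3, v≡7 (mod 8); ε(u)ε(v)=1·1, αω(v)=-1·0, βω(u)=-8·1; sum ≡ 1  ⇒  -1.
(a,b)_23: α=2, u≡9; β=3, v≡17 (mod 23); (9|23)=+1, (17|23)=-1; sign (−1)^0·+1^3·-1^2 = +1.
(a,b)_11: α=2, u≡8; β=4, v≡7 (mod 11); (8|11)=-1, (7|11)=-1; sign (−1)^0·-1^4·-1^2 = +1.
(a,b)_7: α=-1, u≡2; β=-5, v≡5 (mod 7); (2|7)=+1, (5|7)=-1; sign (−1)^1·+1^-5·-1^-1 = +1.
|Ram(-17290, -10465)| = 2, even; anisotropic at {2, ∞}.

[2, inf]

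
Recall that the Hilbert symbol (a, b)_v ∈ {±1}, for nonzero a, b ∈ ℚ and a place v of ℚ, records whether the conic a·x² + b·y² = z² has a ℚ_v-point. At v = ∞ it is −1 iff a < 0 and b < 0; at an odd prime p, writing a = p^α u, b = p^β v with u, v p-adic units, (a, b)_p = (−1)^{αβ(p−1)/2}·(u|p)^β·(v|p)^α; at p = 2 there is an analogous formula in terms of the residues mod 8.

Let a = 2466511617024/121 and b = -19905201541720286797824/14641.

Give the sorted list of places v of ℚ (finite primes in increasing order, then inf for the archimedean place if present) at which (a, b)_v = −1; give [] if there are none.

[2, 19]

Mod squares: a ≡ 399, b ≡ -26. Check v ∈ {∞, 2, 3, 7, 11, 13, 19}.
v=2: v_2(a)=10, v_2(b)=13; units ≡ 7, 3 (mod 8); ε·ε+αω+βω = 1·1+10·1+13·0 ≡ 1  ⇒  (a,b)_2 = -1.
v=7: a=7^3·(≡1), b=7^8·(≡2) mod 7; (1|7)=+1, (2|7)=+1; (−1)^{3·8·3}·(+1)^8·(+1)^3 = +1.
v=19: a=19^1·(≡12), b=19^2·(≡3) mod 19; (12|19)=-1, (3|19)=-1; (−1)^{1·2·9}·(-1)^2·(-1)^1 = -1.
v=∞: 399 > 0 and -26 < 0  ⇒  (a,b)_∞ = +1.
v=13: a=13^2·(≡4), b=13^3·(≡6) mod 13; (4|13)=+1, (6|13)=-1; (−1)^{2·3·6}·(+1)^3·(-1)^2 = +1.
v=11: a=11^-2·(≡4), b=11^-4·(≡6) mod 11; (4|11)=+1, (6|11)=-1; (−1)^{-2·-4·5}·(+1)^-4·(-1)^-2 = +1.
v=3: a=3^7·(≡1), b=3^12·(≡1) mod 3; (1|3)=+1, (1|3)=+1; (−1)^{7·12·1}·(+1)^12·(+1)^7 = +1.
|Ram(399, -26)| = 2, even; anisotropic at {2, 19}.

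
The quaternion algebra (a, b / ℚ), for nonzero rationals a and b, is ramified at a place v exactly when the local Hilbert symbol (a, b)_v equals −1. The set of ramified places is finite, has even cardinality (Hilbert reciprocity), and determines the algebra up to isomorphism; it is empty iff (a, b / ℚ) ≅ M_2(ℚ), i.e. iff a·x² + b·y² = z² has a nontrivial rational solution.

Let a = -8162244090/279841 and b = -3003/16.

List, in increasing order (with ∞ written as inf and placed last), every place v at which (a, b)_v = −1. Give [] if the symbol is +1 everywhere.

Mod squares: a ≡ -10010, b ≡ -3003. Check v ∈ {∞, 2, 3, 5, 7, 11, 13, 23, 43}.
v=23: a=23^-4·(≡4), b=23^0·(≡15) mod 23; (4|23)=+1, (15|23)=-1; (−1)^{-4·0·11}·(+1)^0·(-1)^-4 = +1.
v=2: v_2(a)=1, v_2(b)=-4; units ≡ 3, 5 (mod 8); ε·ε+αω+βω = 1·0+1·1+-4·1 ≡ 1  ⇒  (a,b)_2 = -1.
v=13: a=13^1·(≡3), b=13^1·(≡1) mod 13; (3|13)=+1, (1|13)=+1; (−1)^{1·1·6}·(+1)^1·(+1)^1 = +1.
v=3: a=3^2·(≡1), b=3^1·(≡1) mod 3; (1|3)=+1, (1|3)=+1; (−1)^{2·1·1}·(+1)^1·(+1)^2 = +1.
v=43: a=43^2·(≡10), b=43^0·(≡30) mod 43; (10|43)=+1, (30|43)=-1; (−1)^{2·0·21}·(+1)^0·(-1)^2 = +1.
v=∞: -10010 < 0 and -3003 < 0  ⇒  (a,b)_∞ = -1.
v=11: a=11^1·(≡3), b=11^1·(≡7) mod 11; (3|11)=+1, (7|11)=-1; (−1)^{1·1·5}·(+1)^1·(-1)^1 = +1.
v=7: a=7^3·(≡5), b=7^1·(≡6) mod 7; (5|7)=-1, (6|7)=-1; (−1)^{3·1·3}·(-1)^1·(-1)^3 = -1.
v=5: a=5^1·(≡2), b=5^0·(≡2) mod 5; (2|5)=-1, (2|5)=-1; (−1)^{1·0·2}·(-1)^0·(-1)^1 = -1.
|Ram(-10010, -3003)| = 4, even; anisotropic at {2, 5, 7, ∞}.

[2, 5, 7, inf]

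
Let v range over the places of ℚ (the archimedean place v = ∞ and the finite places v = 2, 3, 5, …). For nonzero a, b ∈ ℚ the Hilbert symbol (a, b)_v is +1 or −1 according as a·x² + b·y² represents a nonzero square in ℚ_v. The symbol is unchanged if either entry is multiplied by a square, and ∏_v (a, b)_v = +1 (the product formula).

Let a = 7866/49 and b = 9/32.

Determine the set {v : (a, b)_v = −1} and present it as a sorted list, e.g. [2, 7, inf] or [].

(a, b) ≡ (874, 2) mod (ℚ^×)²; places V = {2, 3, 7, 19, 23, ∞}.
(a,b)_19: α=1, u≡10; β=0, v≡8 (mod 19); (10|19)=-1, (8|19)=-1; sign (−1)^0·-1^0·-1^1 = -1.
(a,b)_7: α=-2, u≡5; β=0, v≡4 (mod 7); (5|7)=-1, (4|7)=+1; sign (−1)^0·-1^0·+1^-2 = +1.
(a,b)_23: α=1, u≡22; β=0, v≡1 (mod 23); (22|23)=-1, (1|23)=+1; sign (−1)^0·-1^0·+1^1 = +1.
(a,b)_2: α=1, β=-5; u≡5, v≡1 (mod 8); ε(u)ε(v)=0·0, αω(v)=1·0, βω(u)=-5·1; sum ≡ 1  ⇒  -1.
(a,b)_∞: sgn(874)=+, sgn(2)=+, so +1.
(a,b)_3: α=2, u≡1; β=2, v≡2 (mod 3); (1|3)=+1, (2|3)=-1; sign (−1)^0·+1^2·-1^2 = +1.
Ram(874, 2) = {2, 19}; no ℚ_2-point on the conic.

[2, 19]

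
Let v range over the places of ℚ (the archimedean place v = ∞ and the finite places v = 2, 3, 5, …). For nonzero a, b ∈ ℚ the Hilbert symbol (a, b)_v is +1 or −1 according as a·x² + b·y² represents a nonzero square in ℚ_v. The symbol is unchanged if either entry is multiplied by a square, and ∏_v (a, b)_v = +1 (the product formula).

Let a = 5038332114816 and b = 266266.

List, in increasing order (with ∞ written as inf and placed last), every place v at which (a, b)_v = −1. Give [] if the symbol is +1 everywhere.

Mod squares: a ≡ 2926, b ≡ 5434. Check v ∈ {∞, 2, 3, 7, 11, 13, 19}.
v=19: a=19^3·(≡2), b=19^1·(≡11) mod 19; (2|19)=-1, (11|19)=+1; (−1)^{3·1·9}·(-1)^1·(+1)^3 = +1.
v=11: a=11^1·(≡10), b=11^1·(≡6) mod 11; (10|11)=-1, (6|11)=-1; (−1)^{1·1·5}·(-1)^1·(-1)^1 = -1.
v=3: a=3^2·(≡1), b=3^0·(≡1) mod 3; (1|3)=+1, (1|3)=+1; (−1)^{2·0·1}·(+1)^0·(+1)^2 = +1.
v=2: v_2(a)=7, v_2(b)=1; units ≡ 7, 5 (mod 8); ε·ε+αω+βω = 1·0+7·1+1·0 ≡ 1  ⇒  (a,b)_2 = -1.
v=∞: 2926 > 0 and 5434 > 0  ⇒  (a,b)_∞ = +1.
v=7: a=7^3·(≡5), b=7^2·(≡2) mod 7; (5|7)=-1, (2|7)=+1; (−1)^{3·2·3}·(-1)^2·(+1)^3 = +1.
v=13: a=13^2·(≡10), b=13^1·(≡7) mod 13; (10|13)=+1, (7|13)=-1; (−1)^{2·1·6}·(+1)^1·(-1)^2 = +1.
(2926, 5434 / ℚ) ramifies at {2, 11}: a division algebra.

[2, 11]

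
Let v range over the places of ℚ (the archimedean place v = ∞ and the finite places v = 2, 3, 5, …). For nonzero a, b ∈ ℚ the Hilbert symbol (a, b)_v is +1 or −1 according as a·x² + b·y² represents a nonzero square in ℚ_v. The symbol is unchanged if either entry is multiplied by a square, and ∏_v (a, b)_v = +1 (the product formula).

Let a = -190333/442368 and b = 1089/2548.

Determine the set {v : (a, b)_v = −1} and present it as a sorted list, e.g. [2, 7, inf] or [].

[]

(a, b) ≡ (-39, 13) mod (ℚ^×)²; places V = {2, 3, 7, 11, 13, ∞}.
(a,b)_11: α=4, u≡3; β=2, v≡6 (mod 11); (3|11)=+1, (6|11)=-1; sign (−1)^0·+1^2·-1^4 = +1.
(a,b)_2: α=-14, β=-2; u≡1, v≡5 (mod 8); ε(u)ε(v)=0·0, αω(v)=-14·1, βω(u)=-2·0; sum ≡ 0  ⇒  +1.
(a,b)_∞: sgn(-39)=−, sgn(13)=+, so +1.
(a,b)_3: α=-3, u≡2; β=2, v≡1 (mod 3); (2|3)=-1, (1|3)=+1; sign (−1)^0·-1^2·+1^-3 = +1.
(a,b)_7: α=0, u≡6; β=-2, v≡6 (mod 7); (6|7)=-1, (6|7)=-1; sign (−1)^0·-1^-2·-1^0 = +1.
(a,b)_13: α=1, u≡9; β=-1, v≡10 (mod 13); (9|13)=+1, (10|13)=+1; sign (−1)^0·+1^-1·+1^1 = +1.
Every local symbol is +1, so the conic -39·x² + 13·y² = z² has ℚ_v-points for all v and hence a ℚ-point; (a, b / ℚ) ≅ M_2(ℚ).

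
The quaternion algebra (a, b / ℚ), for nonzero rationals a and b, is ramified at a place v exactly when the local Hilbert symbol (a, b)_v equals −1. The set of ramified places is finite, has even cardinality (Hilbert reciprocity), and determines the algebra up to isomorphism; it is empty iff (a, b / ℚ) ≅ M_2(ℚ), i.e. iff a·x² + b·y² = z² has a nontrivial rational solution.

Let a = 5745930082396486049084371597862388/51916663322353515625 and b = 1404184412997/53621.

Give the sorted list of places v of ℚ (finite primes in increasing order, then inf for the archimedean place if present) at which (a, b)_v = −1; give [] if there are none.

[3, 31]

(a, b) ≡ (1517, 2697) mod (ℚ^×)²; places V = {2, 3, 5, 7, 11, 29, 31, 37, 41, 43, ∞}.
(a,b)_31: α=2, u≡26; β=1, v≡25 (mod 31); (26|31)=-1, (25|31)=+1; sign (−1)^0·-1^1·+1^2 = -1.
(a,b)_3: α=22, u≡2; β=9, v≡2 (mod 3); (2|3)=-1, (2|3)=-1; sign (−1)^0·-1^9·-1^22 = -1.
(a,b)_37: α=5, u≡16; β=2, v≡12 (mod 37); (16|37)=+1, (12|37)=+1; sign (−1)^0·+1^2·+1^5 = +1.
(a,b)_11: α=2, u≡10; β=0, v≡2 (mod 11); (10|11)=-1, (2|11)=-1; sign (−1)^0·-1^0·-1^2 = +1.
(a,b)_29: α=-2, u≡20; β=-1, v≡7 (mod 29); (20|29)=+1, (7|29)=+1; sign (−1)^0·+1^-1·+1^-2 = +1.
(a,b)_∞: sgn(1517)=+, sgn(2697)=+, so +1.
(a,b)_5: α=-10, u≡2; β=0, v≡2 (mod 5); (2|5)=-1, (2|5)=-1; sign (−1)^0·-1^0·-1^-10 = +1.
(a,b)_43: α=-6, u≡37; β=-2, v≡6 (mod 43); (37|43)=-1, (6|43)=+1; sign (−1)^0·-1^-2·+1^-6 = +1.
(a,b)_2: α=2, β=0; u≡5, v≡1 (mod 8); ε(u)ε(v)=0·0, αω(v)=2·0, βω(u)=0·1; sum ≡ 0  ⇒  +1.
(a,b)_7: α=2, u≡5; β=0, v≡2 (mod 7); (5|7)=-1, (2|7)=+1; sign (−1)^0·-1^0·+1^2 = +1.
(a,b)_41: α=5, u≡4; β=2, v≡10 (mod 41); (4|41)=+1, (10|41)=+1; sign (−1)^0·+1^2·+1^5 = +1.
Ram(1517, 2697) = {3, 31}; no ℚ_3-point on the conic.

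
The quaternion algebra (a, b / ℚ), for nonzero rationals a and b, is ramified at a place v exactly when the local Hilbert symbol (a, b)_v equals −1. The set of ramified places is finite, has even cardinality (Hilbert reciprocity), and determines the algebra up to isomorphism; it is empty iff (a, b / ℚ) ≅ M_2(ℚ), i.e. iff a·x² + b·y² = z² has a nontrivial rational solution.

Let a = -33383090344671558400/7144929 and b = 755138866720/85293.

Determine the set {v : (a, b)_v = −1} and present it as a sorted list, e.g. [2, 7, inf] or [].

(a, b) ≡ (-19, 17290) mod (ℚ^×)²; places V = {2, 3, 5, 7, 11, 13, 19, 23, 37, ∞}.
(a,b)_37: α=4, u≡17; β=2, v≡27 (mod 37); (17|37)=-1, (27|37)=+1; sign (−1)^0·-1^2·+1^4 = +1.
(a,b)_19: α=3, u≡2; β=1, v≡7 (mod 19); (2|19)=-1, (7|19)=+1; sign (−1)^1·-1^1·+1^3 = +1.
(a,b)_23: α=0, u≡6; β=2, v≡20 (mod 23); (6|23)=+1, (20|23)=-1; sign (−1)^0·+1^2·-1^0 = +1.
(a,b)_11: α=-2, u≡3; β=0, v≡4 (mod 11); (3|11)=+1, (4|11)=+1; sign (−1)^0·+1^0·+1^-2 = +1.
(a,b)_5: α=2, u≡1; β=1, v≡3 (mod 5); (1|5)=+1, (3|5)=-1; sign (−1)^0·+1^1·-1^2 = +1.
(a,b)_3: α=-10, u≡2; β=-8, v≡1 (mod 3); (2|3)=-1, (1|3)=+1; sign (−1)^0·-1^-8·+1^-10 = +1.
(a,b)_∞: sgn(-19)=−, sgn(17290)=+, so +1.
(a,b)_2: α=8, β=5; u≡5, v≡5 (mod 8); ε(u)ε(v)=0·0, αω(v)=8·1, βω(u)=5·1; sum ≡ 1  ⇒  -1.
(a,b)_13: α=2, u≡6; β=-1, v≡12 (mod 13); (6|13)=-1, (12|13)=+1; sign (−1)^0·-1^-1·+1^2 = -1.
(a,b)_7: α=4, u≡4; β=3, v≡5 (mod 7); (4|7)=+1, (5|7)=-1; sign (−1)^0·+1^3·-1^4 = +1.
Ram(-19, 17290) = {2, 13}; no ℚ_2-point on the conic.

[2, 13]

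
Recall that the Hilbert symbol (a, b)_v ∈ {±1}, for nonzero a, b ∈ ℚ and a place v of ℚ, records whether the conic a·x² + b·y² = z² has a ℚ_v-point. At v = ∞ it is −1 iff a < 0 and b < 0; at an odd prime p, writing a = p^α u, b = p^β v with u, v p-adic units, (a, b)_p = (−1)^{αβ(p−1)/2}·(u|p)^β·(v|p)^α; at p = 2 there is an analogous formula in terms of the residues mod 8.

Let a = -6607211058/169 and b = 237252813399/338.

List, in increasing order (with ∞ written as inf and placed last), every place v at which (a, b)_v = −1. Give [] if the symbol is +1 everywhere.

[2, 23]

(a, b) ≡ (-2, 782) mod (ℚ^×)²; places V = {2, 3, 7, 13, 17, 23, ∞}.
(a,b)_13: α=-2, u≡7; β=-2, v≡2 (mod 13); (7|13)=-1, (2|13)=-1; sign (−1)^0·-1^-2·-1^-2 = +1.
(a,b)_17: α=2, u≡8; β=3, v≡3 (mod 17); (8|17)=+1, (3|17)=-1; sign (−1)^0·+1^3·-1^2 = +1.
(a,b)_2: α=1, β=-1; u≡7, v≡7 (mod 8); ε(u)ε(v)=1·1, αω(v)=1·0, βω(u)=-1·0; sum ≡ 1  ⇒  -1.
(a,b)_3: α=2, u≡1; β=4, v≡2 (mod 3); (1|3)=+1, (2|3)=-1; sign (−1)^0·+1^4·-1^2 = +1.
(a,b)_7: α=4, u≡3; β=2, v≡5 (mod 7); (3|7)=-1, (5|7)=-1; sign (−1)^0·-1^2·-1^4 = +1.
(a,b)_23: α=2, u≡7; β=3, v≡20 (mod 23); (7|23)=-1, (20|23)=-1; sign (−1)^0·-1^3·-1^2 = -1.
(a,b)_∞: sgn(-2)=−, sgn(782)=+, so +1.
(-2, 782 / ℚ) ramifies at {2, 23}: a division algebra.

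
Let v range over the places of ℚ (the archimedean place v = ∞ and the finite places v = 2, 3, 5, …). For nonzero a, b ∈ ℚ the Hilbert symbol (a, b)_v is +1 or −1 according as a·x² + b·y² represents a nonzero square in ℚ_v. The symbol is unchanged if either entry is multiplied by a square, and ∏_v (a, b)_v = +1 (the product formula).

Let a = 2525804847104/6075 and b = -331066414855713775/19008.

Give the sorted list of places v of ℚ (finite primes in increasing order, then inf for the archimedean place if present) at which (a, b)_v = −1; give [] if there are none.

(a, b) ≡ (312018, -12903) mod (ℚ^×)²; places V = {2, 3, 5, 7, 11, 17, 19, 23, 47, ∞}.
(a,b)_3: α=-5, u≡2; β=-3, v≡1 (mod 3); (2|3)=-1, (1|3)=+1; sign (−1)^1·-1^-3·+1^-5 = +1.
(a,b)_7: α=3, u≡6; β=6, v≡6 (mod 7); (6|7)=-1, (6|7)=-1; sign (−1)^0·-1^6·-1^3 = -1.
(a,b)_19: α=1, u≡7; β=4, v≡11 (mod 19); (7|19)=+1, (11|19)=+1; sign (−1)^0·+1^4·+1^1 = +1.
(a,b)_∞: sgn(312018)=+, sgn(-12903)=−, so +1.
(a,b)_47: α=0, u≡7; β=2, v≡43 (mod 47); (7|47)=+1, (43|47)=-1; sign (−1)^0·+1^2·-1^0 = +1.
(a,b)_23: α=1, u≡7; β=1, v≡19 (mod 23); (7|23)=-1, (19|23)=-1; sign (−1)^1·-1^1·-1^1 = -1.
(a,b)_2: α=13, β=-6; u≡1, v≡1 (mod 8); ε(u)ε(v)=0·0, αω(v)=13·0, βω(u)=-6·0; sum ≡ 0  ⇒  +1.
(a,b)_5: α=-2, u≡3; β=2, v≡3 (mod 5); (3|5)=-1, (3|5)=-1; sign (−1)^0·-1^2·-1^-2 = +1.
(a,b)_11: α=2, u≡3; β=-1, v≡4 (mod 11); (3|11)=+1, (4|11)=+1; sign (−1)^0·+1^-1·+1^2 = +1.
(a,b)_17: α=1, u≡10; β=1, v≡5 (mod 17); (10|17)=-1, (5|17)=-1; sign (−1)^0·-1^1·-1^1 = +1.
(312018, -12903 / ℚ) ramifies at {7, 23}: a division algebra.

[7, 23]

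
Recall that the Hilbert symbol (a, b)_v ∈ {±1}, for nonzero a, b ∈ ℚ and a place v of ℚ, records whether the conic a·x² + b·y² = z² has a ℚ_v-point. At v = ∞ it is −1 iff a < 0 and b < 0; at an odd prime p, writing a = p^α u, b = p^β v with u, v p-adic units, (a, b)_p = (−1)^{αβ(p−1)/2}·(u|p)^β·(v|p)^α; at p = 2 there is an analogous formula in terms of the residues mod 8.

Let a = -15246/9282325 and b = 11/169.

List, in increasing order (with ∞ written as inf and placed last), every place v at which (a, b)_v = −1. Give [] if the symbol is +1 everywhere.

Mod squares: a ≡ -182, b ≡ 11. Check v ∈ {∞, 2, 3, 5, 7, 11, 13}.
v=11: a=11^2·(≡9), b=11^1·(≡3) mod 11; (9|11)=+1, (3|11)=+1; (−1)^{2·1·5}·(+1)^1·(+1)^2 = +1.
v=13: a=13^-5·(≡10), b=13^-2·(≡11) mod 13; (10|13)=+1, (11|13)=-1; (−1)^{-5·-2·6}·(+1)^-2·(-1)^-5 = -1.
v=7: a=7^1·(≡2), b=7^0·(≡4) mod 7; (2|7)=+1, (4|7)=+1; (−1)^{1·0·3}·(+1)^0·(+1)^1 = +1.
v=5: a=5^-2·(≡3), b=5^0·(≡4) mod 5; (3|5)=-1, (4|5)=+1; (−1)^{-2·0·2}·(-1)^0·(+1)^-2 = +1.
v=∞: -182 < 0 and 11 > 0  ⇒  (a,b)_∞ = +1.
v=2: v_2(a)=1, v_2(b)=0; units ≡ 5, 3 (mod 8); ε·ε+αω+βω = 0·1+1·1+0·1 ≡ 1  ⇒  (a,b)_2 = -1.
v=3: a=3^2·(≡1), b=3^0·(≡2) mod 3; (1|3)=+1, (2|3)=-1; (−1)^{2·0·1}·(+1)^0·(-1)^2 = +1.
(-182, 11 / ℚ) ramifies at {2, 13}: a division algebra.

[2, 13]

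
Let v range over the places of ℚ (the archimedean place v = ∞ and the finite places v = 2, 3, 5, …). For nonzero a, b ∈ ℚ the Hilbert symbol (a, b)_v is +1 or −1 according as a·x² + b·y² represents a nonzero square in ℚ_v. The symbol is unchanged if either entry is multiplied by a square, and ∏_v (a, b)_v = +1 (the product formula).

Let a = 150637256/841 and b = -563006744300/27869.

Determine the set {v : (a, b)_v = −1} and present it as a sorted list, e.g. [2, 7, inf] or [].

[7, 11, 23, 47]

(a, b) ≡ (311234, -1349355007) mod (ℚ^×)²; places V = {2, 5, 7, 11, 13, 23, 29, 31, 43, 47, ∞}.
(a,b)_5: α=0, u≡1; β=2, v≡2 (mod 5); (1|5)=+1, (2|5)=-1; sign (−1)^0·+1^2·-1^0 = +1.
(a,b)_∞: sgn(311234)=+, sgn(-1349355007)=−, so +1.
(a,b)_2: α=3, β=2; u≡1, v≡1 (mod 8); ε(u)ε(v)=0·0, αω(v)=3·0, βω(u)=2·0; sum ≡ 0  ⇒  +1.
(a,b)_29: α=-2, u≡4; β=-1, v≡18 (mod 29); (4|29)=+1, (18|29)=-1; sign (−1)^0·+1^-1·-1^-2 = +1.
(a,b)_47: α=1, u≡14; β=1, v≡12 (mod 47); (14|47)=+1, (12|47)=+1; sign (−1)^1·+1^1·+1^1 = -1.
(a,b)_23: α=0, u≡14; β=1, v≡16 (mod 23); (14|23)=-1, (16|23)=+1; sign (−1)^0·-1^1·+1^0 = -1.
(a,b)_43: α=1, u≡10; β=1, v≡39 (mod 43); (10|43)=+1, (39|43)=-1; sign (−1)^1·+1^1·-1^1 = +1.
(a,b)_31: α=0, u≡18; β=-2, v≡10 (mod 31); (18|31)=+1, (10|31)=+1; sign (−1)^0·+1^-2·+1^0 = +1.
(a,b)_11: α=3, u≡6; β=3, v≡7 (mod 11); (6|11)=-1, (7|11)=-1; sign (−1)^1·-1^3·-1^3 = -1.
(a,b)_13: α=0, u≡9; β=1, v≡8 (mod 13); (9|13)=+1, (8|13)=-1; sign (−1)^0·+1^1·-1^0 = +1.
(a,b)_7: α=1, u≡5; β=1, v≡3 (mod 7); (5|7)=-1, (3|7)=-1; sign (−1)^1·-1^1·-1^1 = -1.
Ram(311234, -1349355007) = {7, 11, 23, 47}; no ℚ_7-point on the conic.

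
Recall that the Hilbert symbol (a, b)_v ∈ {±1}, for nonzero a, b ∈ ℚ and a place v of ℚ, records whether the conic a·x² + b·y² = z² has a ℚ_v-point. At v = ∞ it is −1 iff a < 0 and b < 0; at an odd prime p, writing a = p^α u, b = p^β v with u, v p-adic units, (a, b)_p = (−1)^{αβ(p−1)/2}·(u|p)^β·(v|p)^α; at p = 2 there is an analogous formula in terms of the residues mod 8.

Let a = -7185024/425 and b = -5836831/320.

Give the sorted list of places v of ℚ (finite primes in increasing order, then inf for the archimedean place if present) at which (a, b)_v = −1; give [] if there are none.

(a, b) ≡ (-2618, -12155) mod (ℚ^×)²; places V = {2, 3, 5, 7, 11, 13, 17, ∞}.
(a,b)_2: α=7, β=-6; u≡3, v≡5 (mod 8); ε(u)ε(v)=1·0, αω(v)=7·1, βω(u)=-6·1; sum ≡ 1  ⇒  -1.
(a,b)_3: α=6, u≡1; β=0, v≡1 (mod 3); (1|3)=+1, (1|3)=+1; sign (−1)^0·+1^0·+1^6 = +1.
(a,b)_11: α=1, u≡1; β=1, v≡8 (mod 11); (1|11)=+1, (8|11)=-1; sign (−1)^1·+1^1·-1^1 = +1.
(a,b)_17: α=-1, u≡16; β=1, v≡15 (mod 17); (16|17)=+1, (15|17)=+1; sign (−1)^0·+1^1·+1^-1 = +1.
(a,b)_∞: sgn(-2618)=−, sgn(-12155)=−, so -1.
(a,b)_5: α=-2, u≡3; β=-1, v≡1 (mod 5); (3|5)=-1, (1|5)=+1; sign (−1)^0·-1^-1·+1^-2 = -1.
(a,b)_7: α=1, u≡4; β=4, v≡1 (mod 7); (4|7)=+1, (1|7)=+1; sign (−1)^0·+1^4·+1^1 = +1.
(a,b)_13: α=0, u≡7; β=1, v≡9 (mod 13); (7|13)=-1, (9|13)=+1; sign (−1)^0·-1^1·+1^0 = -1.
Ram(-2618, -12155) = {2, 5, 13, ∞}; no ℚ_2-point on the conic.

[2, 5, 13, inf]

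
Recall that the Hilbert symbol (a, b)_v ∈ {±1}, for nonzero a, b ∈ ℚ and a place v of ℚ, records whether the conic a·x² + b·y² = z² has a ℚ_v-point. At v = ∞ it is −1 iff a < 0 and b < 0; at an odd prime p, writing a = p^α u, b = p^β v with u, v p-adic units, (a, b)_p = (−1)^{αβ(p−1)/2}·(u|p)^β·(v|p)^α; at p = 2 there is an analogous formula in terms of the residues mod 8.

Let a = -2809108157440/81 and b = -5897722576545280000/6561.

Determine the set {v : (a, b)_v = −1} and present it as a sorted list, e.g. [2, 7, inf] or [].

[5, 13, 19, inf]

Mod squares: a ≡ -85, b ≡ -247. Check v ∈ {∞, 2, 3, 5, 13, 17, 19, 23}.
v=2: v_2(a)=10, v_2(b)=12; units ≡ 3, 1 (mod 8); ε·ε+αω+βω = 1·0+10·0+12·1 ≡ 0  ⇒  (a,b)_2 = +1.
v=3: a=3^-4·(≡2), b=3^-8·(≡2) mod 3; (2|3)=-1, (2|3)=-1; (−1)^{-4·-8·1}·(-1)^-8·(-1)^-4 = +1.
v=13: a=13^2·(≡6), b=13^3·(≡2) mod 13; (6|13)=-1, (2|13)=-1; (−1)^{2·3·6}·(-1)^3·(-1)^2 = -1.
v=19: a=19^2·(≡14), b=19^3·(≡4) mod 19; (14|19)=-1, (4|19)=+1; (−1)^{2·3·9}·(-1)^3·(+1)^2 = -1.
v=23: a=23^2·(≡22), b=23^2·(≡18) mod 23; (22|23)=-1, (18|23)=+1; (−1)^{2·2·11}·(-1)^2·(+1)^2 = +1.
v=∞: -85 < 0 and -247 < 0  ⇒  (a,b)_∞ = -1.
v=17: a=17^1·(≡11), b=17^2·(≡1) mod 17; (11|17)=-1, (1|17)=+1; (−1)^{1·2·8}·(-1)^2·(+1)^1 = +1.
v=5: a=5^1·(≡2), b=5^4·(≡2) mod 5; (2|5)=-1, (2|5)=-1; (−1)^{1·4·2}·(-1)^4·(-1)^1 = -1.
(-85, -247 / ℚ) ramifies at {5, 13, 19, ∞}: a division algebra.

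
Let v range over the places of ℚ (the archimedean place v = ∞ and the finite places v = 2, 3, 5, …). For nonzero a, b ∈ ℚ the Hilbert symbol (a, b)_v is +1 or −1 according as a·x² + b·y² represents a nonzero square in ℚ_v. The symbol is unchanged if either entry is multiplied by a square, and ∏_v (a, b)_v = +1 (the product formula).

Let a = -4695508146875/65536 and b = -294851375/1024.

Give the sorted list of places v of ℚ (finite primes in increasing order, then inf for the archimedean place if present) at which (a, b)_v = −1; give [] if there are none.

[5, inf]

Mod squares: a ≡ -35, b ≡ -455. Check v ∈ {∞, 2, 5, 7, 13, 23}.
v=23: a=23^2·(≡7), b=23^2·(≡14) mod 23; (7|23)=-1, (14|23)=-1; (−1)^{2·2·11}·(-1)^2·(-1)^2 = +1.
v=13: a=13^2·(≡4), b=13^1·(≡3) mod 13; (4|13)=+1, (3|13)=+1; (−1)^{2·1·6}·(+1)^1·(+1)^2 = +1.
v=5: a=5^5·(≡3), b=5^3·(≡1) mod 5; (3|5)=-1, (1|5)=+1; (−1)^{5·3·2}·(-1)^3·(+1)^5 = -1.
v=2: v_2(a)=-16, v_2(b)=-10; units ≡ 5, 1 (mod 8); ε·ε+αω+βω = 0·0+-16·0+-10·1 ≡ 0  ⇒  (a,b)_2 = +1.
v=∞: -35 < 0 and -455 < 0  ⇒  (a,b)_∞ = -1.
v=7: a=7^5·(≡1), b=7^3·(≡5) mod 7; (1|7)=+1, (5|7)=-1; (−1)^{5·3·3}·(+1)^3·(-1)^5 = +1.
Ram(-35, -455) = {5, ∞}; no ℚ_5-point on the conic.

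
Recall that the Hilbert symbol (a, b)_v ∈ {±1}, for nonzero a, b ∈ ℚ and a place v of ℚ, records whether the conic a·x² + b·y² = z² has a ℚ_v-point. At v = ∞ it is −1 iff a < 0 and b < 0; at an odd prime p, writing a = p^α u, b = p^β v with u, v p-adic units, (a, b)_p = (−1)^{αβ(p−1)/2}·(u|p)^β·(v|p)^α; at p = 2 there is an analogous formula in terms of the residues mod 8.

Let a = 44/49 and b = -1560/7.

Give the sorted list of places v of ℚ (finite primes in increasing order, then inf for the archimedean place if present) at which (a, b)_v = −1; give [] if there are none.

[3, 13]

Mod squares: a ≡ 11, b ≡ -2730. Check v ∈ {∞, 2, 3, 5, 7, 11, 13}.
v=13: a=13^0·(≡7), b=13^1·(≡7) mod 13; (7|13)=-1, (7|13)=-1; (−1)^{0·1·6}·(-1)^1·(-1)^0 = -1.
v=∞: 11 > 0 and -2730 < 0  ⇒  (a,b)_∞ = +1.
v=7: a=7^-2·(≡2), b=7^-1·(≡1) mod 7; (2|7)=+1, (1|7)=+1; (−1)^{-2·-1·3}·(+1)^-1·(+1)^-2 = +1.
v=11: a=11^1·(≡3), b=11^0·(≡5) mod 11; (3|11)=+1, (5|11)=+1; (−1)^{1·0·5}·(+1)^0·(+1)^1 = +1.
v=2: v_2(a)=2, v_2(b)=3; units ≡ 3, 3 (mod 8); ε·ε+αω+βω = 1·1+2·1+3·1 ≡ 0  ⇒  (a,b)_2 = +1.
v=3: a=3^0·(≡2), b=3^1·(≡2) mod 3; (2|3)=-1, (2|3)=-1; (−1)^{0·1·1}·(-1)^1·(-1)^0 = -1.
v=5: a=5^0·(≡1), b=5^1·(≡4) mod 5; (1|5)=+1, (4|5)=+1; (−1)^{0·1·2}·(+1)^1·(+1)^0 = +1.
|Ram(11, -2730)| = 2, even; anisotropic at {3, 13}.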